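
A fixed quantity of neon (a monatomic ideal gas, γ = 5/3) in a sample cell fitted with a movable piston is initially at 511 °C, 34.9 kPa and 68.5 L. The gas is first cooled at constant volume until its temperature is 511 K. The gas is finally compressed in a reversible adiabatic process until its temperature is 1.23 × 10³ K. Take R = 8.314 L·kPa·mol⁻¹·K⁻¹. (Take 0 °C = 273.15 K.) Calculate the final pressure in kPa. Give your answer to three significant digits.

P₃ ≈ 204 kPa

Convert: T₁ = 784.1 K.
V constant ⇒ P ∝ T: V₂ = V₁; P₂ = P₁·(T₂/T₁) = 22.74 kPa.
Reversible adiabatic, γ = 5/3: P₃ = P₂·(T₃/T₂)^(γ/(γ−1)) = 204.4 kPa; V₃ = V₂·(T₂/T₃)^(1/(γ−1)) = 18.34 L.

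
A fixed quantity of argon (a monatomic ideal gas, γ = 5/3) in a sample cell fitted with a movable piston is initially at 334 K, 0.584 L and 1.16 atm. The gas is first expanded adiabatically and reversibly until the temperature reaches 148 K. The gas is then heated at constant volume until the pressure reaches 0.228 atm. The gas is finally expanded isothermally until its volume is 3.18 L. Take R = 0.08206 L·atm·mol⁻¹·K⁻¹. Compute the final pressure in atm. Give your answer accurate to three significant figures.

Adiabatic (γ = 5/3), T V^(γ−1) and P V^γ constant: P₂ = P₁·(T₂/T₁)^(γ/(γ−1)) = 0.1516 atm; V₂ = V₁·(T₁/T₂)^(1/(γ−1)) = 1.980 L.
V constant ⇒ P ∝ T: V₃ = V₂; T₃ = T₂·(P₃/P₂) = 222.6 K.
Isothermal, so P V is constant: T₄ = T₃; P₄ = P₃·(V₃/V₄) = 0.1420 atm.

P₄ ≈ 0.142 atm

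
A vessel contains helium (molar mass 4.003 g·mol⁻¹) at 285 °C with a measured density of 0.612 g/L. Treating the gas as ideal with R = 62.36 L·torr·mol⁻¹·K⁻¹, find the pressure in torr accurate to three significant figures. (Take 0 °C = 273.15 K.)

P ≈ 5.32e+03 torr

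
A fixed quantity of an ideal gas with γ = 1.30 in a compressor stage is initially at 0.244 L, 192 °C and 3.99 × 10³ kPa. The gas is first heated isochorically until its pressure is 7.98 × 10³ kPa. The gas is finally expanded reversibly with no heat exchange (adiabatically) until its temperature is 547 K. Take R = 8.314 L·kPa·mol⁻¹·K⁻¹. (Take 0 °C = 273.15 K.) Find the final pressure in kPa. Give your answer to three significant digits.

Convert: T₁ = 465.1 K.
V constant ⇒ P ∝ T: V₂ = V₁; T₂ = T₁·(P₂/P₁) = 930.3 K.
Reversible adiabatic, γ = 1.30: P₃ = P₂·(T₃/T₂)^(γ/(γ−1)) = 799.1 kPa; V₃ = V₂·(T₂/T₃)^(1/(γ−1)) = 1.433 L.

P₃ ≈ 799 kPa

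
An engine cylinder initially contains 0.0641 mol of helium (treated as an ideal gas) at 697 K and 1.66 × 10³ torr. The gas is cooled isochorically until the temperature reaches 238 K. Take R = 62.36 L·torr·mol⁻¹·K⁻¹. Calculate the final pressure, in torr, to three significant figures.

From PV = nRT: V₁ = nRT₁/P₁ = 1.678 L.
Isochoric, so P/T is constant: V₂ = V₁; P₂ = P₁·(T₂/T₁) = 566.8 torr.

P₂ ≈ 567 torr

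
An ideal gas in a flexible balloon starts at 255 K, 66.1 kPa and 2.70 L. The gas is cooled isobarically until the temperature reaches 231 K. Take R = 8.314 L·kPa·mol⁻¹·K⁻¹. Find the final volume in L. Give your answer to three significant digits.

V₂ ≈ 2.45 L

P constant ⇒ V ∝ T: P₂ = P₁; V₂ = V₁·(T₂/T₁) = 2.446 L.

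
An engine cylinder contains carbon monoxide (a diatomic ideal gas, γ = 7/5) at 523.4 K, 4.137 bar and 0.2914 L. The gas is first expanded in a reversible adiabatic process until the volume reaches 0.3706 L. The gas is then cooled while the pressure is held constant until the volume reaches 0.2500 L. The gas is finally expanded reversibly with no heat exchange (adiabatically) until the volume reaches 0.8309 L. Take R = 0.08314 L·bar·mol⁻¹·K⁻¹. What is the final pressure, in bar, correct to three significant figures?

P₄ ≈ 0.550 bar

Reversible adiabatic, γ = 7/5: T₂ = T₁·(V₁/V₂)^(γ−1) = 475.4 K; P₂ = P₁·(V₁/V₂)^γ = 2.955 bar.
P constant ⇒ V ∝ T: P₃ = P₂; T₃ = T₂·(V₃/V₂) = 320.7 K.
Reversible adiabatic, γ = 7/5: T₄ = T₃·(V₃/V₄)^(γ−1) = 198.4 K; P₄ = P₃·(V₃/V₄)^γ = 0.5499 bar.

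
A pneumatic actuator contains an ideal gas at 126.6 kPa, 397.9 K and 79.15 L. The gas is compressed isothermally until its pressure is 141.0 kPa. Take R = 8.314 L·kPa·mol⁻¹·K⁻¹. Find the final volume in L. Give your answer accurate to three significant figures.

Isothermal, so P V is constant: T₂ = T₁; V₂ = V₁·(P₁/P₂) = 71.07 L.

V₂ ≈ 71.1 L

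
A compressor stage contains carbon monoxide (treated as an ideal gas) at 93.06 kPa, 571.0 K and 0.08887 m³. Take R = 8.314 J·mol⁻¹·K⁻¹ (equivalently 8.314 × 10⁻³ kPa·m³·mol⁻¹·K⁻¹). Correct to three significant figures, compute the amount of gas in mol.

PV = nRT ⇒ n = PV/(RT) = (93.06 × 0.08887) / (8.314 × 10⁻³ × 571.0)

n ≈ 1.74 mol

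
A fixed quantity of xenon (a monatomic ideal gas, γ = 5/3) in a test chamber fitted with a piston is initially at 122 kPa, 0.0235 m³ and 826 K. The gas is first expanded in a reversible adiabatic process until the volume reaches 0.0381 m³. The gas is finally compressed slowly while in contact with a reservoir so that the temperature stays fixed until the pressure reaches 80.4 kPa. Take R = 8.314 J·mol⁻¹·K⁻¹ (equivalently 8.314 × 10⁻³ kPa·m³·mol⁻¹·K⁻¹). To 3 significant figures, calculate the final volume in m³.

Adiabatic (γ = 5/3), T V^(γ−1) and P V^γ constant: T₂ = T₁·(V₁/V₂)^(γ−1) = 598.5 K; P₂ = P₁·(V₁/V₂)^γ = 54.53 kPa.
T constant ⇒ Boyle's law P V = const: T₃ = T₂; V₃ = V₂·(P₂/P₃) = 0.02584 m³.

V₃ ≈ 0.0258 m³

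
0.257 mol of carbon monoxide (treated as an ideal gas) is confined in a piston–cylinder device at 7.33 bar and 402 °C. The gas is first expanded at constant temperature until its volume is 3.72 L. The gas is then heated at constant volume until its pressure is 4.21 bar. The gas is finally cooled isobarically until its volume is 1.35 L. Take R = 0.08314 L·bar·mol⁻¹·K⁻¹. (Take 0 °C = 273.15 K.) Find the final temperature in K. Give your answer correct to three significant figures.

T₄ ≈ 266 K

Convert: T₁ = 675.1 K.
From PV = nRT: V₁ = nRT₁/P₁ = 1.968 L.
Isothermal, so P V is constant: T₂ = T₁; P₂ = P₁·(V₁/V₂) = 3.878 bar.
V constant ⇒ P ∝ T: V₃ = V₂; T₃ = T₂·(P₃/P₂) = 733.0 K.
Isobaric, so V/T is constant: P₄ = P₃; T₄ = T₃·(V₄/V₃) = 266.0 K.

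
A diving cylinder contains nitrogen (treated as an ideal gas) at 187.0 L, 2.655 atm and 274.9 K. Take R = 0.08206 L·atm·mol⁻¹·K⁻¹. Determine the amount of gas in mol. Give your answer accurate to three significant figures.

n ≈ 22.0 mol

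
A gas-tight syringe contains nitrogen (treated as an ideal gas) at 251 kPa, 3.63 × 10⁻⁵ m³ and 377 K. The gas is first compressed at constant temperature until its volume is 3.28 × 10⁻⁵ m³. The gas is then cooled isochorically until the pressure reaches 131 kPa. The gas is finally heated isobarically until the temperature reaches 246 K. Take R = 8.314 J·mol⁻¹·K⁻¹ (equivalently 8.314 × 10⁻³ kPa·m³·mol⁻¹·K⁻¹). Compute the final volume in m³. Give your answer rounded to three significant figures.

V₄ ≈ 4.54e-05 m³

Isothermal, so P V is constant: T₂ = T₁; P₂ = P₁·(V₁/V₂) = 277.8 kPa.
Isochoric, so P/T is constant: V₃ = V₂; T₃ = T₂·(P₃/P₂) = 177.8 K.
Isobaric, so V/T is constant: P₄ = P₃; V₄ = V₃·(T₄/T₃) = 4.538e-05 m³.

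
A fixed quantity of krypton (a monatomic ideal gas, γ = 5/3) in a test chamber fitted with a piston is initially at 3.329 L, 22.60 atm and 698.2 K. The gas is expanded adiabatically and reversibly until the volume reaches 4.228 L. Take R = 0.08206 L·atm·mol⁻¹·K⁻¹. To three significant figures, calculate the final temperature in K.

T₂ ≈ 595 K

Adiabatic (γ = 5/3), T V^(γ−1) and P V^γ constant: T₂ = T₁·(V₁/V₂)^(γ−1) = 595.3 K; P₂ = P₁·(V₁/V₂)^γ = 15.17 atm.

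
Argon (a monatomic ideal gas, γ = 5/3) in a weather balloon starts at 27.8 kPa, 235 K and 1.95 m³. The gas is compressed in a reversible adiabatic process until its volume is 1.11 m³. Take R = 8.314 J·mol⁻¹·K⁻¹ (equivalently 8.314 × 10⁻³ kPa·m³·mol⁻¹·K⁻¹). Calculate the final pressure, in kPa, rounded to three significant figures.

Reversible adiabatic, γ = 5/3: T₂ = T₁·(V₁/V₂)^(γ−1) = 342.1 K; P₂ = P₁·(V₁/V₂)^γ = 71.10 kPa.

P₂ ≈ 71.1 kPa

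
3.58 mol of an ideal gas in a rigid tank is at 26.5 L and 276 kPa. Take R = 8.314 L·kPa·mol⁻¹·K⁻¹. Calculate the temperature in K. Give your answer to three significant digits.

T ≈ 246 K

PV = nRT ⇒ T = PV/(nR) = (276 × 26.5) / (3.58 × 8.314)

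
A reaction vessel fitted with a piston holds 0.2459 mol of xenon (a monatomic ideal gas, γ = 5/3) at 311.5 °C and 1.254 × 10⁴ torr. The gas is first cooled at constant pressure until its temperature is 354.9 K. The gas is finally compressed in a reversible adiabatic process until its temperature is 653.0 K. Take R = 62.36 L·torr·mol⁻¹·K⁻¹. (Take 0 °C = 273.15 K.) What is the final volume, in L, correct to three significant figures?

V₃ ≈ 0.174 L

Convert: T₁ = 584.6 K.
From PV = nRT: V₁ = nRT₁/P₁ = 0.7149 L.
P constant ⇒ V ∝ T: P₂ = P₁; V₂ = V₁·(T₂/T₁) = 0.4340 L.
Adiabatic (γ = 5/3), T V^(γ−1) and P V^γ constant: P₃ = P₂·(T₃/T₂)^(γ/(γ−1)) = 5.759e+04 torr; V₃ = V₂·(T₂/T₃)^(1/(γ−1)) = 0.1739 L.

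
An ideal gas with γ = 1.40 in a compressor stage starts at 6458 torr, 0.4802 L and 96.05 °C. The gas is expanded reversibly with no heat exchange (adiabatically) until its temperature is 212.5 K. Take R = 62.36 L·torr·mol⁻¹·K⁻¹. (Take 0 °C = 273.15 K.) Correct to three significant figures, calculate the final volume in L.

Convert: T₁ = 369.2 K.
Adiabatic (γ = 1.40), T V^(γ−1) and P V^γ constant: P₂ = P₁·(T₂/T₁)^(γ/(γ−1)) = 934.2 torr; V₂ = V₁·(T₁/T₂)^(1/(γ−1)) = 1.911 L.

V₂ ≈ 1.91 L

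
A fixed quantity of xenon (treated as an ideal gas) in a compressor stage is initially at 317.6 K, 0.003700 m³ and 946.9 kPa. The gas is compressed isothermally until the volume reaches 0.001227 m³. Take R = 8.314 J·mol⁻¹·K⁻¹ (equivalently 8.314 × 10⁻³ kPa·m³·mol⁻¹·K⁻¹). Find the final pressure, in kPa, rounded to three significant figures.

P₂ ≈ 2.86e+03 kPa

T constant ⇒ Boyle's law P V = const: T₂ = T₁; P₂ = P₁·(V₁/V₂) = 2855 kPa.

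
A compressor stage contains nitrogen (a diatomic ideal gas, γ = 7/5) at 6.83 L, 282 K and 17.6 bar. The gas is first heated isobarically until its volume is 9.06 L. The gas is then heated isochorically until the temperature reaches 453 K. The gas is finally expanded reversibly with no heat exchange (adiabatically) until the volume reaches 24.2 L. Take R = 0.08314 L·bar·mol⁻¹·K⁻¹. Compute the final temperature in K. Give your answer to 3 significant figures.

T₄ ≈ 306 K

Isobaric, so V/T is constant: P₂ = P₁; T₂ = T₁·(V₂/V₁) = 374.1 K.
V constant ⇒ P ∝ T: V₃ = V₂; P₃ = P₂·(T₃/T₂) = 21.31 bar.
Reversible adiabatic, γ = 7/5: T₄ = T₃·(V₃/V₄)^(γ−1) = 305.8 K; P₄ = P₃·(V₃/V₄)^γ = 5.386 bar.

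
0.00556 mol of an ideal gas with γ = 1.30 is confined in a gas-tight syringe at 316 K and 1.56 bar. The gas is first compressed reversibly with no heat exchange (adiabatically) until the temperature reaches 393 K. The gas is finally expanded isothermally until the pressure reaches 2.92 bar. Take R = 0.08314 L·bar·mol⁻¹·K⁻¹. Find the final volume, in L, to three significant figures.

From PV = nRT: V₁ = nRT₁/P₁ = 0.09364 L.
Adiabatic (γ = 1.30), T V^(γ−1) and P V^γ constant: P₂ = P₁·(T₂/T₁)^(γ/(γ−1)) = 4.013 bar; V₂ = V₁·(T₁/T₂)^(1/(γ−1)) = 0.04526 L.
T constant ⇒ Boyle's law P V = const: T₃ = T₂; V₃ = V₂·(P₂/P₃) = 0.06221 L.

V₃ ≈ 0.0622 L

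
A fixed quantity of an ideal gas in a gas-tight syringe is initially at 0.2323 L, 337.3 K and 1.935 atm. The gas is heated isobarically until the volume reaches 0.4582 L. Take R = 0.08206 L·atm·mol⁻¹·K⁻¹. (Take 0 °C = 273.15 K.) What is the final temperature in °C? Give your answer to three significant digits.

P constant ⇒ V ∝ T: P₂ = P₁; T₂ = T₁·(V₂/V₁) = 665.3 K.

T₂ ≈ 392 °C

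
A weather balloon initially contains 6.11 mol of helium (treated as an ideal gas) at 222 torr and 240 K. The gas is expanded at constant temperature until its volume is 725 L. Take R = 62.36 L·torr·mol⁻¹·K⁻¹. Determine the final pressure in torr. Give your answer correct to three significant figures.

P₂ ≈ 126 torr

From PV = nRT: V₁ = nRT₁/P₁ = 411.9 L.
T constant ⇒ Boyle's law P V = const: T₂ = T₁; P₂ = P₁·(V₁/V₂) = 126.1 torr.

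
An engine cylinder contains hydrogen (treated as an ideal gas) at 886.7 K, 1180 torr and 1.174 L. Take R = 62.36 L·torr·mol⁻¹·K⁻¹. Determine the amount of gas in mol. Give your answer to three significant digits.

n ≈ 0.0251 mol

PV = nRT ⇒ n = PV/(RT) = (1180 × 1.174) / (62.36 × 886.7)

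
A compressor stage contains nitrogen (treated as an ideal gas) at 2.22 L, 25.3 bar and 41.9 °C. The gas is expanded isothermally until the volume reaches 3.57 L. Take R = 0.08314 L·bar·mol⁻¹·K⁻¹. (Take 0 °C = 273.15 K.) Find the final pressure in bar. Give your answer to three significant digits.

P₂ ≈ 15.7 bar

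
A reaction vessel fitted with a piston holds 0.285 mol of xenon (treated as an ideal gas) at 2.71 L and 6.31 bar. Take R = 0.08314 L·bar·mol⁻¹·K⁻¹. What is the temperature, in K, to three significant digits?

PV = nRT ⇒ T = PV/(nR) = (6.31 × 2.71) / (0.285 × 0.08314)

T ≈ 722 K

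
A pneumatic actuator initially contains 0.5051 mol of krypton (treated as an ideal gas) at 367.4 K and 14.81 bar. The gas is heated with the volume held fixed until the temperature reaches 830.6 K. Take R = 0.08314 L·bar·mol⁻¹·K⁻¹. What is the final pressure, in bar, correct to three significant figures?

P₂ ≈ 33.5 bar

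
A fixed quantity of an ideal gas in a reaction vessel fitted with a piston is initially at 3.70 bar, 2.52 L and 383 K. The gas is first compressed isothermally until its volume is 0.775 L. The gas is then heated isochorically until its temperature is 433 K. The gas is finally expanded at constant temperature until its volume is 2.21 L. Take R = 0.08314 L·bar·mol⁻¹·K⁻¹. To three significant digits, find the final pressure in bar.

Isothermal, so P V is constant: T₂ = T₁; P₂ = P₁·(V₁/V₂) = 12.03 bar.
Isochoric, so P/T is constant: V₃ = V₂; P₃ = P₂·(T₃/T₂) = 13.60 bar.
T constant ⇒ Boyle's law P V = const: T₄ = T₃; P₄ = P₃·(V₃/V₄) = 4.770 bar.

P₄ ≈ 4.77 bar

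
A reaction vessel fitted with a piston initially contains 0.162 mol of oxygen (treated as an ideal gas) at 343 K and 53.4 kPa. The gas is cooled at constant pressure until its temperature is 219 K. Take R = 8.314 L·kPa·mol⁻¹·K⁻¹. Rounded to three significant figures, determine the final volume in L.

From PV = nRT: V₁ = nRT₁/P₁ = 8.651 L.
Isobaric, so V/T is constant: P₂ = P₁; V₂ = V₁·(T₂/T₁) = 5.524 L.

V₂ ≈ 5.52 L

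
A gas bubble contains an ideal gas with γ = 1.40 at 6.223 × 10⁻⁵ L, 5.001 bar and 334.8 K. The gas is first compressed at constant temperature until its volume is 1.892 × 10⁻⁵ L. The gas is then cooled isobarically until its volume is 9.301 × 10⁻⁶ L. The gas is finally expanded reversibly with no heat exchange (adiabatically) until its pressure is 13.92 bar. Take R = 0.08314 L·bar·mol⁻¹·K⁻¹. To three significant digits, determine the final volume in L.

T constant ⇒ Boyle's law P V = const: T₂ = T₁; P₂ = P₁·(V₁/V₂) = 16.45 bar.
P constant ⇒ V ∝ T: P₃ = P₂; T₃ = T₂·(V₃/V₂) = 164.6 K.
Adiabatic (γ = 1.40), T V^(γ−1) and P V^γ constant: T₄ = T₃·(P₄/P₃)^((γ−1)/γ) = 156.9 K; V₄ = V₃·(P₃/P₄)^(1/γ) = 1.048e-05 L.

V₄ ≈ 1.05e-05 L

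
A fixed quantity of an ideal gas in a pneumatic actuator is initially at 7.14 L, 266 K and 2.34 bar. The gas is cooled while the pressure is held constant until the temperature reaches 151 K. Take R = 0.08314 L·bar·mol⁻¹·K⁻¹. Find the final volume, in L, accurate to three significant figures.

V₂ ≈ 4.05 L

Isobaric, so V/T is constant: P₂ = P₁; V₂ = V₁·(T₂/T₁) = 4.053 L.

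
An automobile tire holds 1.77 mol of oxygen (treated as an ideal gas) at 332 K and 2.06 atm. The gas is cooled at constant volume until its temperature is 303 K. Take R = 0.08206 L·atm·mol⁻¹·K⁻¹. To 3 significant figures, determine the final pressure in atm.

P₂ ≈ 1.88 atm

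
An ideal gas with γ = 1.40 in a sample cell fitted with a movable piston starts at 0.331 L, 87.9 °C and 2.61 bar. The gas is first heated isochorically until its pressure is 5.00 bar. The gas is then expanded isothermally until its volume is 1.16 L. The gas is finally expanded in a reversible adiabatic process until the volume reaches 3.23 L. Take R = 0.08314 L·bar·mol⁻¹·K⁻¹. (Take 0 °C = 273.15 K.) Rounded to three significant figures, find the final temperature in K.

Convert: T₁ = 361.0 K.
Isochoric, so P/T is constant: V₂ = V₁; T₂ = T₁·(P₂/P₁) = 691.7 K.
Isothermal, so P V is constant: T₃ = T₂; P₃ = P₂·(V₂/V₃) = 1.427 bar.
Adiabatic (γ = 1.40), T V^(γ−1) and P V^γ constant: T₄ = T₃·(V₃/V₄)^(γ−1) = 459.2 K; P₄ = P₃·(V₃/V₄)^γ = 0.3402 bar.

T₄ ≈ 459 K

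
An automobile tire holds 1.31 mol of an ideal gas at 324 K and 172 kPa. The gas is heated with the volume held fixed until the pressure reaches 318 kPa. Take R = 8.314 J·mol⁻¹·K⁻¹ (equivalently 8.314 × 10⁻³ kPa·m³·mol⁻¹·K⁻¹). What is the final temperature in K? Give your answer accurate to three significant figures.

From PV = nRT: V₁ = nRT₁/P₁ = 0.02052 m³.
Isochoric, so P/T is constant: V₂ = V₁; T₂ = T₁·(P₂/P₁) = 599.0 K.

T₂ ≈ 599 K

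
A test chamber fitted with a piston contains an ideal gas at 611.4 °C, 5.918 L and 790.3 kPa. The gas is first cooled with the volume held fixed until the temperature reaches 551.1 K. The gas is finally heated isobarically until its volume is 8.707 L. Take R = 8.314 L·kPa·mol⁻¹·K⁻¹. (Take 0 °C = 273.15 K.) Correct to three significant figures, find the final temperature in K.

T₃ ≈ 811 K

Convert: T₁ = 884.5 K.
V constant ⇒ P ∝ T: V₂ = V₁; P₂ = P₁·(T₂/T₁) = 492.4 kPa.
Isobaric, so V/T is constant: P₃ = P₂; T₃ = T₂·(V₃/V₂) = 810.8 K.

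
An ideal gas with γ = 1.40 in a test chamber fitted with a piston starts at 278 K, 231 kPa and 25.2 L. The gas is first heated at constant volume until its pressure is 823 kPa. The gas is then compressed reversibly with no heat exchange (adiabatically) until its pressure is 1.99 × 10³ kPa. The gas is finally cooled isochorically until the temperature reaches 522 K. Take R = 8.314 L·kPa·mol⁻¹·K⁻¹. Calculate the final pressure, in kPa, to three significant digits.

P₄ ≈ 815 kPa

V constant ⇒ P ∝ T: V₂ = V₁; T₂ = T₁·(P₂/P₁) = 990.5 K.
Adiabatic (γ = 1.40), T V^(γ−1) and P V^γ constant: T₃ = T₂·(P₃/P₂)^((γ−1)/γ) = 1275 K; V₃ = V₂·(P₂/P₃)^(1/γ) = 13.41 L.
Isochoric, so P/T is constant: V₄ = V₃; P₄ = P₃·(T₄/T₃) = 815.0 kPa.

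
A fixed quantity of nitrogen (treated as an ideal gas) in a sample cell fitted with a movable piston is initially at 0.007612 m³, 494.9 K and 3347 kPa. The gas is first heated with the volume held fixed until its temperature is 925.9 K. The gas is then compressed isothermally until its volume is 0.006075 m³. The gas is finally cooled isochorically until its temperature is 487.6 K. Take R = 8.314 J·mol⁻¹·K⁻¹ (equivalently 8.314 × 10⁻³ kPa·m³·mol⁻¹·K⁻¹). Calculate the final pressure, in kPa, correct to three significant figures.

P₄ ≈ 4.13e+03 kPa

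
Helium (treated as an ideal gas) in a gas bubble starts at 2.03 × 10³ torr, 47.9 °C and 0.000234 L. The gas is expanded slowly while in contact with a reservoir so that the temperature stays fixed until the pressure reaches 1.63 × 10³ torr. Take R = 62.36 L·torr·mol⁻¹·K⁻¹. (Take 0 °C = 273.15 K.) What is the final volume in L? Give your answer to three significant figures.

V₂ ≈ 0.000291 L

Convert: T₁ = 321.0 K.
Isothermal, so P V is constant: T₂ = T₁; V₂ = V₁·(P₁/P₂) = 0.0002914 L.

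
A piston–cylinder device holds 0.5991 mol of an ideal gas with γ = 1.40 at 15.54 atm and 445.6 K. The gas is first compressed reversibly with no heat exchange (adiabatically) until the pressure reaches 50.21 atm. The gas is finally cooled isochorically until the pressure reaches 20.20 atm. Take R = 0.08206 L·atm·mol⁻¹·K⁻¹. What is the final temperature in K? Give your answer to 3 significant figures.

T₃ ≈ 251 K

From PV = nRT: V₁ = nRT₁/P₁ = 1.410 L.
Adiabatic (γ = 1.40), T V^(γ−1) and P V^γ constant: T₂ = T₁·(P₂/P₁)^((γ−1)/γ) = 623.0 K; V₂ = V₁·(P₁/P₂)^(1/γ) = 0.6100 L.
V constant ⇒ P ∝ T: V₃ = V₂; T₃ = T₂·(P₃/P₂) = 250.6 K.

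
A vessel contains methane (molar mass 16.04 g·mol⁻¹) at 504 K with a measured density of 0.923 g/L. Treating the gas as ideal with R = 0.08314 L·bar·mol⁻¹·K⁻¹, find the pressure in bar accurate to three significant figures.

ρ = PM/(RT) ⇒ P = ρRT/M = (0.923 × 0.08314 × 504.0) / 16.04

P ≈ 2.41 bar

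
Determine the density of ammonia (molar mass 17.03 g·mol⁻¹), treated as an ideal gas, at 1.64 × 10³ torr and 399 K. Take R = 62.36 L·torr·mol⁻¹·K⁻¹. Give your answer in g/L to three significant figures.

ρ ≈ 1.12 g/L

ρ = PM/(RT) = (1.64e+03 × 17.03) / (62.36 × 399.0)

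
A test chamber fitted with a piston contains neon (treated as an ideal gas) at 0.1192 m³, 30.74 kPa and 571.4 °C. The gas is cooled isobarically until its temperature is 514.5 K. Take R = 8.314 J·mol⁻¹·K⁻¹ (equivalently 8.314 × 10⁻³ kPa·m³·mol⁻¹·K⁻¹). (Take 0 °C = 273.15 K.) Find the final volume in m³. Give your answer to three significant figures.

Convert: T₁ = 844.5 K.
P constant ⇒ V ∝ T: P₂ = P₁; V₂ = V₁·(T₂/T₁) = 0.07262 m³.

V₂ ≈ 0.0726 m³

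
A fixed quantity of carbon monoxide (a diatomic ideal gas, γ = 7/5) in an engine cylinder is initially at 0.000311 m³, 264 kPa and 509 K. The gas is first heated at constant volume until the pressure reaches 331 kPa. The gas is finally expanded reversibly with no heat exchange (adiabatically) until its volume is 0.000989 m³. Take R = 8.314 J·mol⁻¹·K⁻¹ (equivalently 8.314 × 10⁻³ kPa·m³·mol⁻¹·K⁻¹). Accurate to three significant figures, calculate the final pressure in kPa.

Isochoric, so P/T is constant: V₂ = V₁; T₂ = T₁·(P₂/P₁) = 638.2 K.
Adiabatic (γ = 7/5), T V^(γ−1) and P V^γ constant: T₃ = T₂·(V₂/V₃)^(γ−1) = 401.8 K; P₃ = P₂·(V₂/V₃)^γ = 65.53 kPa.

P₃ ≈ 65.5 kPa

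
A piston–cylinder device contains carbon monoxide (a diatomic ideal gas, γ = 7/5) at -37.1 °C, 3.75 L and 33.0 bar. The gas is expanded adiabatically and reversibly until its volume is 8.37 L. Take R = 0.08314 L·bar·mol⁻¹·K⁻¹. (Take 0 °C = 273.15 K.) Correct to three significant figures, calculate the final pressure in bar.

P₂ ≈ 10.7 bar

Convert: T₁ = 236.0 K.
Reversible adiabatic, γ = 7/5: T₂ = T₁·(V₁/V₂)^(γ−1) = 171.2 K; P₂ = P₁·(V₁/V₂)^γ = 10.72 bar.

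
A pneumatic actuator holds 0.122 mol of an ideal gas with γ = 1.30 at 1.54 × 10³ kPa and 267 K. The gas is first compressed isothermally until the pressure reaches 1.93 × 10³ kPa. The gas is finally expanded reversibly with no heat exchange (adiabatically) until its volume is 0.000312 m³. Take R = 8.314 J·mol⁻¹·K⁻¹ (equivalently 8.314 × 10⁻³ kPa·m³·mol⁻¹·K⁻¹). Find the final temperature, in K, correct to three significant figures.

T₃ ≈ 210 K

From PV = nRT: V₁ = nRT₁/P₁ = 0.0001759 m³.
Isothermal, so P V is constant: T₂ = T₁; V₂ = V₁·(P₁/P₂) = 0.0001403 m³.
Reversible adiabatic, γ = 1.30: T₃ = T₂·(V₂/V₃)^(γ−1) = 210.1 K; P₃ = P₂·(V₂/V₃)^γ = 683.0 kPa.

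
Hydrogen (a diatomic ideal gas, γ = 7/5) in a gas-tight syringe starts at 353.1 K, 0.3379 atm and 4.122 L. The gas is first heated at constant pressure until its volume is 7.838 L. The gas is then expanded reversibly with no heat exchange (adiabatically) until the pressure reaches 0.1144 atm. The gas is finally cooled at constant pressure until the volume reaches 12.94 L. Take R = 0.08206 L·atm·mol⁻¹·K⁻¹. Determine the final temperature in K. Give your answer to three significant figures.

Isobaric, so V/T is constant: P₂ = P₁; T₂ = T₁·(V₂/V₁) = 671.4 K.
Adiabatic (γ = 7/5), T V^(γ−1) and P V^γ constant: T₃ = T₂·(P₃/P₂)^((γ−1)/γ) = 492.7 K; V₃ = V₂·(P₂/P₃)^(1/γ) = 16.99 L.
Isobaric, so V/T is constant: P₄ = P₃; T₄ = T₃·(V₄/V₃) = 375.3 K.

T₄ ≈ 375 K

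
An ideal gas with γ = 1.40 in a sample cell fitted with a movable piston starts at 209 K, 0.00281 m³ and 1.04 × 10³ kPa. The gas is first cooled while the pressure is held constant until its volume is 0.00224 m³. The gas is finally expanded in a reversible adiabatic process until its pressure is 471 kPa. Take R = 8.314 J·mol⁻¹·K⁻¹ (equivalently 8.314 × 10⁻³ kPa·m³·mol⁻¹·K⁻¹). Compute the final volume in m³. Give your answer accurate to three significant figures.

V₃ ≈ 0.00394 m³

P constant ⇒ V ∝ T: P₂ = P₁; T₂ = T₁·(V₂/V₁) = 166.6 K.
Adiabatic (γ = 1.40), T V^(γ−1) and P V^γ constant: T₃ = T₂·(P₃/P₂)^((γ−1)/γ) = 132.9 K; V₃ = V₂·(P₂/P₃)^(1/γ) = 0.003944 m³.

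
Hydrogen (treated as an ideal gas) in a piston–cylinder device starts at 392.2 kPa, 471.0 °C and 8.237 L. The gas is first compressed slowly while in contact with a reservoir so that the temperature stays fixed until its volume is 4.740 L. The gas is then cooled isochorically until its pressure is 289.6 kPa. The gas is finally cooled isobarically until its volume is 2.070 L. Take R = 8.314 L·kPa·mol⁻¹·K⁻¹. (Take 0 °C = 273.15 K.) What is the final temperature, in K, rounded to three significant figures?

Convert: T₁ = 744.1 K.
Isothermal, so P V is constant: T₂ = T₁; P₂ = P₁·(V₁/V₂) = 681.6 kPa.
V constant ⇒ P ∝ T: V₃ = V₂; T₃ = T₂·(P₃/P₂) = 316.2 K.
P constant ⇒ V ∝ T: P₄ = P₃; T₄ = T₃·(V₄/V₃) = 138.1 K.

T₄ ≈ 138 K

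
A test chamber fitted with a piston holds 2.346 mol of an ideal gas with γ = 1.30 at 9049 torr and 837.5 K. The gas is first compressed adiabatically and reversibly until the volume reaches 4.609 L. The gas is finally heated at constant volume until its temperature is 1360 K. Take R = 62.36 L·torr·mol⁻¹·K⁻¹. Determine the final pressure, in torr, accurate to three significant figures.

P₃ ≈ 4.32e+04 torr

From PV = nRT: V₁ = nRT₁/P₁ = 13.54 L.
Reversible adiabatic, γ = 1.30: T₂ = T₁·(V₁/V₂)^(γ−1) = 1157 K; P₂ = P₁·(V₁/V₂)^γ = 3.673e+04 torr.
Isochoric, so P/T is constant: V₃ = V₂; P₃ = P₂·(T₃/T₂) = 4.317e+04 torr.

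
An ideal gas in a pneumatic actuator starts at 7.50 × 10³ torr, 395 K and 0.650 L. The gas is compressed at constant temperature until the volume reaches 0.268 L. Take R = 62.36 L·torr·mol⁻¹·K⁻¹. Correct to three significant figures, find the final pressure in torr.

P₂ ≈ 1.82e+04 torr

Isothermal, so P V is constant: T₂ = T₁; P₂ = P₁·(V₁/V₂) = 1.819e+04 torr.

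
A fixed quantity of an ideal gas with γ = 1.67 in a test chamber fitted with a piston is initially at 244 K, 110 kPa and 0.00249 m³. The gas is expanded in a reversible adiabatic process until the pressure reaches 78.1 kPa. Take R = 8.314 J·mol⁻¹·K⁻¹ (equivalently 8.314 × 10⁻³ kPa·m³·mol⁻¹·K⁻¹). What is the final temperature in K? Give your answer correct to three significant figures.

Adiabatic (γ = 1.67), T V^(γ−1) and P V^γ constant: T₂ = T₁·(P₂/P₁)^((γ−1)/γ) = 212.7 K; V₂ = V₁·(P₁/P₂)^(1/γ) = 0.003057 m³.

T₂ ≈ 213 K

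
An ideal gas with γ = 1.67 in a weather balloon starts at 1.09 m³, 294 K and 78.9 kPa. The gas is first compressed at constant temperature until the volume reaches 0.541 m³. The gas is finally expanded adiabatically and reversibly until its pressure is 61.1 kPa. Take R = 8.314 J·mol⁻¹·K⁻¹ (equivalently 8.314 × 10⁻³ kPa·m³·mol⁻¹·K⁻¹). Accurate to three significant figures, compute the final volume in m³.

Isothermal, so P V is constant: T₂ = T₁; P₂ = P₁·(V₁/V₂) = 159.0 kPa.
Adiabatic (γ = 1.67), T V^(γ−1) and P V^γ constant: T₃ = T₂·(P₃/P₂)^((γ−1)/γ) = 200.3 K; V₃ = V₂·(P₂/P₃)^(1/γ) = 0.9591 m³.

V₃ ≈ 0.959 m³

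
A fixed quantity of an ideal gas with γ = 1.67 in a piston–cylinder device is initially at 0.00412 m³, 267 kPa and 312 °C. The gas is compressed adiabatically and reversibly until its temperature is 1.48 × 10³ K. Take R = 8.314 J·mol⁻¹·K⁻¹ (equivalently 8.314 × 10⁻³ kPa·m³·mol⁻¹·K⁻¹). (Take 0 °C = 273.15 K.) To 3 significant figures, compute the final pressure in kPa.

Convert: T₁ = 585.1 K.
Adiabatic (γ = 1.67), T V^(γ−1) and P V^γ constant: P₂ = P₁·(T₂/T₁)^(γ/(γ−1)) = 2698 kPa; V₂ = V₁·(T₁/T₂)^(1/(γ−1)) = 0.001031 m³.

P₂ ≈ 2.70e+03 kPa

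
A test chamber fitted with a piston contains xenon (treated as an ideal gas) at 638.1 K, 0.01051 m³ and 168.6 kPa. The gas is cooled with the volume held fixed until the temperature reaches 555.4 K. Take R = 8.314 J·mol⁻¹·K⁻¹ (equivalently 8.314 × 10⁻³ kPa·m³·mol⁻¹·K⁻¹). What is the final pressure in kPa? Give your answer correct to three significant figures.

V constant ⇒ P ∝ T: V₂ = V₁; P₂ = P₁·(T₂/T₁) = 146.7 kPa.

P₂ ≈ 147 kPa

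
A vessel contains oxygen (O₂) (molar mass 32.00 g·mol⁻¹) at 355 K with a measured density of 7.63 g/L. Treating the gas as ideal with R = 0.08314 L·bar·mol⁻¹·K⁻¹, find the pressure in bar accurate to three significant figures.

ρ = PM/(RT) ⇒ P = ρRT/M = (7.63 × 0.08314 × 355.0) / 32.00

P ≈ 7.04 bar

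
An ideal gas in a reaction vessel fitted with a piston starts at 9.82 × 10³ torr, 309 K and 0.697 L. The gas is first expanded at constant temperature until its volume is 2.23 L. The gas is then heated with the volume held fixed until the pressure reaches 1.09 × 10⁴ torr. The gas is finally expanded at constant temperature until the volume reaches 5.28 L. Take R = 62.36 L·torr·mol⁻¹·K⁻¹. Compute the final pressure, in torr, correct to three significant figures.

Isothermal, so P V is constant: T₂ = T₁; P₂ = P₁·(V₁/V₂) = 3069 torr.
V constant ⇒ P ∝ T: V₃ = V₂; T₃ = T₂·(P₃/P₂) = 1097 K.
Isothermal, so P V is constant: T₄ = T₃; P₄ = P₃·(V₃/V₄) = 4604 torr.

P₄ ≈ 4.60e+03 torr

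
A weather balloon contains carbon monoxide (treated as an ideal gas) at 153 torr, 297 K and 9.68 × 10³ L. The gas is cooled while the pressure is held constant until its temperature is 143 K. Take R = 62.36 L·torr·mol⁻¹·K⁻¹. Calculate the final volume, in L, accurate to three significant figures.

Isobaric, so V/T is constant: P₂ = P₁; V₂ = V₁·(T₂/T₁) = 4661 L.

V₂ ≈ 4.66e+03 L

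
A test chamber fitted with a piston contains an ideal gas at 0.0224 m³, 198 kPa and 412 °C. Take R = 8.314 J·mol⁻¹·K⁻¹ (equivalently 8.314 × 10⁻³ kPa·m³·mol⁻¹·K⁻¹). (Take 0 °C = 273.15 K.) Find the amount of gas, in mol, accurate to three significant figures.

n ≈ 0.779 mol

Convert: T = 685.15 K.
PV = nRT ⇒ n = PV/(RT) = (198 × 0.0224) / (8.314 × 10⁻³ × 685.15)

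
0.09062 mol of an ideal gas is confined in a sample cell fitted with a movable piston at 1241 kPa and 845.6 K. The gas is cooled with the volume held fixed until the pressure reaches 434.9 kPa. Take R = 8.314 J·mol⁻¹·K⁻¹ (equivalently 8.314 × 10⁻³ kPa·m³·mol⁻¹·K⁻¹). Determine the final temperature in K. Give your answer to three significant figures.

From PV = nRT: V₁ = nRT₁/P₁ = 0.0005134 m³.
V constant ⇒ P ∝ T: V₂ = V₁; T₂ = T₁·(P₂/P₁) = 296.3 K.

T₂ ≈ 296 K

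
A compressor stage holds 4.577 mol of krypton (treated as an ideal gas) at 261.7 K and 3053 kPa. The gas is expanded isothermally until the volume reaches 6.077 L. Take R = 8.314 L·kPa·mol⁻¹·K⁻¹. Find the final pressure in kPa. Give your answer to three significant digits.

P₂ ≈ 1.64e+03 kPa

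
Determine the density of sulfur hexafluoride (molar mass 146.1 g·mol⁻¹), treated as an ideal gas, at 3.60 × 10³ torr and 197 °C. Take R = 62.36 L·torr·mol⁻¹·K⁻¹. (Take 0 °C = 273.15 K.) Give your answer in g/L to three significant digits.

ρ = PM/(RT) = (3.60e+03 × 146.1) / (62.36 × 470.1)

ρ ≈ 17.9 g/L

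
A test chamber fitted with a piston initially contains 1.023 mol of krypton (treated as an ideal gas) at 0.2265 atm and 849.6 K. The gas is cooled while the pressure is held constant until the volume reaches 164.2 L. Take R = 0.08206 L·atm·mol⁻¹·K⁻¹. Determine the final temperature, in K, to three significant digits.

From PV = nRT: V₁ = nRT₁/P₁ = 314.9 L.
Isobaric, so V/T is constant: P₂ = P₁; T₂ = T₁·(V₂/V₁) = 443.0 K.

T₂ ≈ 443 K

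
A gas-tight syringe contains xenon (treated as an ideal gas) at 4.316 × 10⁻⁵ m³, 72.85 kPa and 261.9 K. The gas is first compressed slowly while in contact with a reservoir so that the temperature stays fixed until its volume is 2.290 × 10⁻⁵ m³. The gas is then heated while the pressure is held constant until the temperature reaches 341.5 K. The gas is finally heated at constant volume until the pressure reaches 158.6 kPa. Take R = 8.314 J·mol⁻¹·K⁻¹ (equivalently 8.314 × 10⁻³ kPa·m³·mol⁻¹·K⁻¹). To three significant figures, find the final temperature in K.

Isothermal, so P V is constant: T₂ = T₁; P₂ = P₁·(V₁/V₂) = 137.3 kPa.
Isobaric, so V/T is constant: P₃ = P₂; V₃ = V₂·(T₃/T₂) = 2.986e-05 m³.
V constant ⇒ P ∝ T: V₄ = V₃; T₄ = T₃·(P₄/P₃) = 394.5 K.

T₄ ≈ 394 K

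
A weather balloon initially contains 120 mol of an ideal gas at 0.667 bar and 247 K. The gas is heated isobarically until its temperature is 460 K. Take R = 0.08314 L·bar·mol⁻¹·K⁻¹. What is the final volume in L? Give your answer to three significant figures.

From PV = nRT: V₁ = nRT₁/P₁ = 3695 L.
Isobaric, so V/T is constant: P₂ = P₁; V₂ = V₁·(T₂/T₁) = 6881 L.

V₂ ≈ 6.88e+03 L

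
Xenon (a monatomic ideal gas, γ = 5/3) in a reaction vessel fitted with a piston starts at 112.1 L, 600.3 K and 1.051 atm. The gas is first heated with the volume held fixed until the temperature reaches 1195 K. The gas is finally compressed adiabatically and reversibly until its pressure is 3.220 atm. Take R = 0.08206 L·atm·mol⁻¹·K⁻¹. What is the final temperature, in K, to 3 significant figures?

T₃ ≈ 1.42e+03 K

Isochoric, so P/T is constant: V₂ = V₁; P₂ = P₁·(T₂/T₁) = 2.092 atm.
Adiabatic (γ = 5/3), T V^(γ−1) and P V^γ constant: T₃ = T₂·(P₃/P₂)^((γ−1)/γ) = 1420 K; V₃ = V₂·(P₂/P₃)^(1/γ) = 86.55 L.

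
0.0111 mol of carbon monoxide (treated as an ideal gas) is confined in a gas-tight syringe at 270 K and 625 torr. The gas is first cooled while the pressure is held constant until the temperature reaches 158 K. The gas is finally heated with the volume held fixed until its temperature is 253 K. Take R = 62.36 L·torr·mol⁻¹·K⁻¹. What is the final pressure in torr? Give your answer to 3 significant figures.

P₃ ≈ 1.00e+03 torr

From PV = nRT: V₁ = nRT₁/P₁ = 0.2990 L.
P constant ⇒ V ∝ T: P₂ = P₁; V₂ = V₁·(T₂/T₁) = 0.1750 L.
Isochoric, so P/T is constant: V₃ = V₂; P₃ = P₂·(T₃/T₂) = 1001 torr.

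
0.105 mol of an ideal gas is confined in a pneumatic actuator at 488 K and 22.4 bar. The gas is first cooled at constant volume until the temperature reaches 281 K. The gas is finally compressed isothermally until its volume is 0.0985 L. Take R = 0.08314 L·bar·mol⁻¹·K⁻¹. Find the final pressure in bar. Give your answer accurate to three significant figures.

P₃ ≈ 24.9 bar

From PV = nRT: V₁ = nRT₁/P₁ = 0.1902 L.
V constant ⇒ P ∝ T: V₂ = V₁; P₂ = P₁·(T₂/T₁) = 12.90 bar.
T constant ⇒ Boyle's law P V = const: T₃ = T₂; P₃ = P₂·(V₂/V₃) = 24.90 bar.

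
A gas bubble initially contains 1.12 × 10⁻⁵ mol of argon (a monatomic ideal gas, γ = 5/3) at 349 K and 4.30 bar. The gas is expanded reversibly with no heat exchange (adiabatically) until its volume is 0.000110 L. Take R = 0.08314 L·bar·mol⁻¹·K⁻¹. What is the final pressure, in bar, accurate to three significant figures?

P₂ ≈ 2.30 bar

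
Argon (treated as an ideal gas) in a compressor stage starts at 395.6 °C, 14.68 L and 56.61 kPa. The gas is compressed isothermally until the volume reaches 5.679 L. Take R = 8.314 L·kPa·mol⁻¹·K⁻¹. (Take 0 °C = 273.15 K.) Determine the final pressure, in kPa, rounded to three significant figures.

P₂ ≈ 146 kPa

Convert: T₁ = 668.8 K.
T constant ⇒ Boyle's law P V = const: T₂ = T₁; P₂ = P₁·(V₁/V₂) = 146.3 kPa.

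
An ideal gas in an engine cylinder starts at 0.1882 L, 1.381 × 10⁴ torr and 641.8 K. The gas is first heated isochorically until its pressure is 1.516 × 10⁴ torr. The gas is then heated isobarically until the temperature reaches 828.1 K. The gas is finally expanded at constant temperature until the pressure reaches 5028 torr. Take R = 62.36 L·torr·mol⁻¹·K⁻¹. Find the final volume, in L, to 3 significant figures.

V₄ ≈ 0.667 L

Isochoric, so P/T is constant: V₂ = V₁; T₂ = T₁·(P₂/P₁) = 704.5 K.
P constant ⇒ V ∝ T: P₃ = P₂; V₃ = V₂·(T₃/T₂) = 0.2212 L.
Isothermal, so P V is constant: T₄ = T₃; V₄ = V₃·(P₃/P₄) = 0.6670 L.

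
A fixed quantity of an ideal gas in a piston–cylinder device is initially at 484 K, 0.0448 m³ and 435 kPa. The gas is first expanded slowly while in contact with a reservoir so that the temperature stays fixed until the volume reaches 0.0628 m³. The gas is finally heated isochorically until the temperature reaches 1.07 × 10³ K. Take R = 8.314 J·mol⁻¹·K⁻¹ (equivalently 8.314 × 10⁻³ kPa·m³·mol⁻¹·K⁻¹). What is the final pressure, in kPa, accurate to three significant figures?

P₃ ≈ 686 kPa

T constant ⇒ Boyle's law P V = const: T₂ = T₁; P₂ = P₁·(V₁/V₂) = 310.3 kPa.
Isochoric, so P/T is constant: V₃ = V₂; P₃ = P₂·(T₃/T₂) = 686.0 kPa.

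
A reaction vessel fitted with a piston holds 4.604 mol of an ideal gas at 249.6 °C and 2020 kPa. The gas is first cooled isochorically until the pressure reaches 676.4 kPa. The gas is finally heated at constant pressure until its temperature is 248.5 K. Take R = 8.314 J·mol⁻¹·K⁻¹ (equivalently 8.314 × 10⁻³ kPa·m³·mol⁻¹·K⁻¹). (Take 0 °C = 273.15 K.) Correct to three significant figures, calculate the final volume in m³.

V₃ ≈ 0.0141 m³

Convert: T₁ = 522.8 K.
From PV = nRT: V₁ = nRT₁/P₁ = 0.009906 m³.
Isochoric, so P/T is constant: V₂ = V₁; T₂ = T₁·(P₂/P₁) = 175.0 K.
Isobaric, so V/T is constant: P₃ = P₂; V₃ = V₂·(T₃/T₂) = 0.01406 m³.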